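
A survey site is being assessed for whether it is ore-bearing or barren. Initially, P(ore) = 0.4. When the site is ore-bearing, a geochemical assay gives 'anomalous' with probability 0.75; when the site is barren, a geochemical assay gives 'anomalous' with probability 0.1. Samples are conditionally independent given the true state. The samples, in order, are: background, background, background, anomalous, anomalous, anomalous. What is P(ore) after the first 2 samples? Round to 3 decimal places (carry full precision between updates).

0.049

After 'background': P(ore) = 0.25·0.4000 / (0.25·0.4000 + 0.9·0.6000) ≈ 0.1562
After 'background': P(ore) = 0.25·0.1562 / (0.25·0.1562 + 0.9·0.8438) ≈ 0.0489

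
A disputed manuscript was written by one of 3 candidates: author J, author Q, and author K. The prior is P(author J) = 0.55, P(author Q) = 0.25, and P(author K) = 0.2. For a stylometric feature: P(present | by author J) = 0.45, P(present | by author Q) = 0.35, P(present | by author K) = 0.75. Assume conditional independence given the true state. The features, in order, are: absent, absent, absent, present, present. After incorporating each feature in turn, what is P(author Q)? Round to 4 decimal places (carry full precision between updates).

0.2931

Apply Bayes' rule sequentially, carrying P(author Q) forward.
After 'absent': normaliser = 0.55·0.5500 + 0.65·0.2500 + 0.25·0.2000; P(author J) ≈ 0.5874, P(author Q) ≈ 0.3155, P(author K) ≈ 0.0971
After 'absent': normaliser = 0.55·0.5874 + 0.65·0.3155 + 0.25·0.0971; P(author J) ≈ 0.5848, P(author Q) ≈ 0.3713, P(author K) ≈ 0.0439
After 'absent': normaliser = 0.55·0.5848 + 0.65·0.3713 + 0.25·0.0439; P(author J) ≈ 0.5604, P(author Q) ≈ 0.4205, P(author K) ≈ 0.0191
After 'present': normaliser = 0.45·0.5604 + 0.35·0.4205 + 0.75·0.0191; P(author J) ≈ 0.6096, P(author Q) ≈ 0.3557, P(author K) ≈ 0.0347
After 'present': normaliser = 0.45·0.6096 + 0.35·0.3557 + 0.75·0.0347; P(author J) ≈ 0.6457, P(author Q) ≈ 0.2931, P(author K) ≈ 0.0613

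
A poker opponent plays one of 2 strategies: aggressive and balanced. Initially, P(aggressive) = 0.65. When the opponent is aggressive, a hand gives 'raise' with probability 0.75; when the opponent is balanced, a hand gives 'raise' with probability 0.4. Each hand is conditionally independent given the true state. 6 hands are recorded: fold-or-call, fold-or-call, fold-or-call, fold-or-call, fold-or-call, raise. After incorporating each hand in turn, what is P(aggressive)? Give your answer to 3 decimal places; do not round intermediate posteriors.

Apply Bayes' rule sequentially, carrying P(aggressive) forward.
After 'fold-or-call': P(aggressive) = 0.25·0.6500 / (0.25·0.6500 + 0.6·0.3500) ≈ 0.4362
After 'fold-or-call': P(aggressive) = 0.25·0.4362 / (0.25·0.4362 + 0.6·0.5638) ≈ 0.2438
After 'fold-or-call': P(aggressive) = 0.25·0.2438 / (0.25·0.2438 + 0.6·0.7562) ≈ 0.1184
After 'fold-or-call': P(aggressive) = 0.25·0.1184 / (0.25·0.1184 + 0.6·0.8816) ≈ 0.0530
After 'fold-or-call': P(aggressive) = 0.25·0.0530 / (0.25·0.0530 + 0.6·0.9470) ≈ 0.0228
After 'raise': P(aggressive) = 0.75·0.0228 / (0.75·0.0228 + 0.4·0.9772) ≈ 0.0419

0.042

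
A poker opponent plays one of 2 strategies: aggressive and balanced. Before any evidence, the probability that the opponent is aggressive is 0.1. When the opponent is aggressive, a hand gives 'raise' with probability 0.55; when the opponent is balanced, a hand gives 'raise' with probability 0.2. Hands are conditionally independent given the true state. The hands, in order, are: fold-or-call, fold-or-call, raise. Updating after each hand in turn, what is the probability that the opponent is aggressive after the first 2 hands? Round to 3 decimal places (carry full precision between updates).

After 'fold-or-call': P(aggressive) = 0.45·0.1000 / (0.45·0.1000 + 0.8·0.9000) ≈ 0.0588
After 'fold-or-call': P(aggressive) = 0.45·0.0588 / (0.45·0.0588 + 0.8·0.9412) ≈ 0.0340

0.034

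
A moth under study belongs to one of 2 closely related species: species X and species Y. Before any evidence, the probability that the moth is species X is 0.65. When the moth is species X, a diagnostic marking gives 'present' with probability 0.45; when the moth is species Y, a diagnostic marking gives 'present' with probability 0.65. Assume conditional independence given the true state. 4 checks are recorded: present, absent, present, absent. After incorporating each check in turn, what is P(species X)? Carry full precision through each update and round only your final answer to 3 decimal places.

After 'present': P(species X) = 0.45·0.6500 / (0.45·0.6500 + 0.65·0.3500) ≈ 0.5625
After 'absent': P(species X) = 0.55·0.5625 / (0.55·0.5625 + 0.35·0.4375) ≈ 0.6689
After 'present': P(species X) = 0.45·0.6689 / (0.45·0.6689 + 0.65·0.3311) ≈ 0.5831
After 'absent': P(species X) = 0.55·0.5831 / (0.55·0.5831 + 0.35·0.4169) ≈ 0.6873

0.687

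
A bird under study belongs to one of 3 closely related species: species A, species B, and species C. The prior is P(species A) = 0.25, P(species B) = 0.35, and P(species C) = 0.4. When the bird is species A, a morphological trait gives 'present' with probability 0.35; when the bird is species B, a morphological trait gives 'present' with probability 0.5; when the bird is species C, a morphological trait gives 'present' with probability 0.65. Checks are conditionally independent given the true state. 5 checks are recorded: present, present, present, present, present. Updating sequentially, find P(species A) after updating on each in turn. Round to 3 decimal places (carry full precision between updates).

0.022

After 'present': normaliser = 0.35·0.2500 + 0.5·0.3500 + 0.65·0.4000; P(species A) ≈ 0.1675, P(species B) ≈ 0.3349, P(species C) ≈ 0.4976
After 'present': normaliser = 0.35·0.1675 + 0.5·0.3349 + 0.65·0.4976; P(species A) ≈ 0.1067, P(species B) ≈ 0.3047, P(species C) ≈ 0.5886
After 'present': normaliser = 0.35·0.1067 + 0.5·0.3047 + 0.65·0.5886; P(species A) ≈ 0.0652, P(species B) ≈ 0.2663, P(species C) ≈ 0.6685
After 'present': normaliser = 0.35·0.0652 + 0.5·0.2663 + 0.65·0.6685; P(species A) ≈ 0.0387, P(species B) ≈ 0.2254, P(species C) ≈ 0.7359
After 'present': normaliser = 0.35·0.0387 + 0.5·0.2254 + 0.65·0.7359; P(species A) ≈ 0.0224, P(species B) ≈ 0.1864, P(species C) ≈ 0.7912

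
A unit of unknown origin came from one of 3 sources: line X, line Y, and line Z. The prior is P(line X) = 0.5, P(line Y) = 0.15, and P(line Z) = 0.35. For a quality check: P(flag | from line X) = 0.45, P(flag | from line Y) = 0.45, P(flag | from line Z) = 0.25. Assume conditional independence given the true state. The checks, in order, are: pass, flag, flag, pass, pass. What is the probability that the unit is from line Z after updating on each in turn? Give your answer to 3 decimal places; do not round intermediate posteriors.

Each posterior becomes the prior for the next update.
After 'pass': normaliser = 0.55·0.5000 + 0.55·0.1500 + 0.75·0.3500; P(line X) ≈ 0.4435, P(line Y) ≈ 0.1331, P(line Z) ≈ 0.4234
After 'flag': normaliser = 0.45·0.4435 + 0.45·0.1331 + 0.25·0.4234; P(line X) ≈ 0.5464, P(line Y) ≈ 0.1639, P(line Z) ≈ 0.2897
After 'flag': normaliser = 0.45·0.5464 + 0.45·0.1639 + 0.25·0.2897; P(line X) ≈ 0.6271, P(line Y) ≈ 0.1881, P(line Z) ≈ 0.1848
After 'pass': normaliser = 0.55·0.6271 + 0.55·0.1881 + 0.75·0.1848; P(line X) ≈ 0.5876, P(line Y) ≈ 0.1763, P(line Z) ≈ 0.2361
After 'pass': normaliser = 0.55·0.5876 + 0.55·0.1763 + 0.75·0.2361; P(line X) ≈ 0.5412, P(line Y) ≈ 0.1624, P(line Z) ≈ 0.2965

0.296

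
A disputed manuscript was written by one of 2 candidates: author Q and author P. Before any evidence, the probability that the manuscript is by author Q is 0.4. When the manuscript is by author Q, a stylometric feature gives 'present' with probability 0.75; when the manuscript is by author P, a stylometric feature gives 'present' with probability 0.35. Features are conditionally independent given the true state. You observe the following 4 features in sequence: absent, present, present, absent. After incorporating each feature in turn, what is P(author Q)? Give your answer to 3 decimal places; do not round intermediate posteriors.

Apply Bayes' rule sequentially, carrying P(author Q) forward.
After 'absent': P(author Q) = 0.25·0.4000 / (0.25·0.4000 + 0.65·0.6000) ≈ 0.2041
After 'present': P(author Q) = 0.75·0.2041 / (0.75·0.2041 + 0.35·0.7959) ≈ 0.3546
After 'present': P(author Q) = 0.75·0.3546 / (0.75·0.3546 + 0.35·0.6454) ≈ 0.5407
After 'absent': P(author Q) = 0.25·0.5407 / (0.25·0.5407 + 0.65·0.4593) ≈ 0.3117

0.312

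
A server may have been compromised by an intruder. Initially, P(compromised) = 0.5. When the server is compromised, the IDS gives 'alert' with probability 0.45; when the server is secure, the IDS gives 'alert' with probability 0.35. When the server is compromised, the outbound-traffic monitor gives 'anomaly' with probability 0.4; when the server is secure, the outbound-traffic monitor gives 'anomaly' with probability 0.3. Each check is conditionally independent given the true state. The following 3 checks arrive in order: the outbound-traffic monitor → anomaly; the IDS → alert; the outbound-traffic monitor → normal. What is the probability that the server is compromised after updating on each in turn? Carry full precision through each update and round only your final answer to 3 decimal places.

After the outbound-traffic monitor='anomaly': P(compromised) = 0.4·0.5000 / (0.4·0.5000 + 0.3·0.5000) ≈ 0.5714
After the IDS='alert': P(compromised) = 0.45·0.5714 / (0.45·0.5714 + 0.35·0.4286) ≈ 0.6316
After the outbound-traffic monitor='normal': P(compromised) = 0.6·0.6316 / (0.6·0.6316 + 0.7·0.3684) ≈ 0.5950

0.595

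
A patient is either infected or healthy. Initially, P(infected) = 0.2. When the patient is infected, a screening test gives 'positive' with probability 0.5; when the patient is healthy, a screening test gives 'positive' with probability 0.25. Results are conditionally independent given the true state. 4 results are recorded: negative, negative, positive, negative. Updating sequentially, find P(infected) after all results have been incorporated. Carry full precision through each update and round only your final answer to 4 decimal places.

0.1290

After 'negative': P(infected) = 0.5·0.2000 / (0.5·0.2000 + 0.75·0.8000) ≈ 0.1429
After 'negative': P(infected) = 0.5·0.1429 / (0.5·0.1429 + 0.75·0.8571) ≈ 0.1000
After 'positive': P(infected) = 0.5·0.1000 / (0.5·0.1000 + 0.25·0.9000) ≈ 0.1818
After 'negative': P(infected) = 0.5·0.1818 / (0.5·0.1818 + 0.75·0.8182) ≈ 0.1290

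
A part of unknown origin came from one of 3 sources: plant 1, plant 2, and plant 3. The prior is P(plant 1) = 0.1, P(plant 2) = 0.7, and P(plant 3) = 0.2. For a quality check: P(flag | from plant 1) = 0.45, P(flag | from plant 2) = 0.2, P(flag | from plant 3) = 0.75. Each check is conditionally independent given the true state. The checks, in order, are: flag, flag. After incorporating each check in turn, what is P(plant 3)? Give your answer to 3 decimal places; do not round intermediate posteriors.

0.700

After 'flag': normaliser = 0.45·0.1000 + 0.2·0.7000 + 0.75·0.2000; P(plant 1) ≈ 0.1343, P(plant 2) ≈ 0.4179, P(plant 3) ≈ 0.4478
After 'flag': normaliser = 0.45·0.1343 + 0.2·0.4179 + 0.75·0.4478; P(plant 1) ≈ 0.1260, P(plant 2) ≈ 0.1742, P(plant 3) ≈ 0.6998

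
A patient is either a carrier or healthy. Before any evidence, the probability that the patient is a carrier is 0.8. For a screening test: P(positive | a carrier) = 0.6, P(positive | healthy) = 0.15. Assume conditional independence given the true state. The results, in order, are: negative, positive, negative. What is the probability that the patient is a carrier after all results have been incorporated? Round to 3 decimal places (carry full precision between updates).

0.780

Apply Bayes' rule sequentially, carrying P(carrier) forward.
After 'negative': P(carrier) = 0.4·0.8000 / (0.4·0.8000 + 0.85·0.2000) ≈ 0.6531
After 'positive': P(carrier) = 0.6·0.6531 / (0.6·0.6531 + 0.15·0.3469) ≈ 0.8828
After 'negative': P(carrier) = 0.4·0.8828 / (0.4·0.8828 + 0.85·0.1172) ≈ 0.7799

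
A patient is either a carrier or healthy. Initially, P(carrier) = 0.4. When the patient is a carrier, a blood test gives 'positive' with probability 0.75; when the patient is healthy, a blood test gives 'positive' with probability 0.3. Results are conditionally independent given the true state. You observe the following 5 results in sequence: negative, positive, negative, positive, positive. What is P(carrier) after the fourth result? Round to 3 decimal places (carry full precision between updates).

Apply Bayes' rule sequentially, carrying P(carrier) forward.
After 'negative': P(carrier) = 0.25·0.4000 / (0.25·0.4000 + 0.7·0.6000) ≈ 0.1923
After 'positive': P(carrier) = 0.75·0.1923 / (0.75·0.1923 + 0.3·0.8077) ≈ 0.3731
After 'negative': P(carrier) = 0.25·0.3731 / (0.25·0.3731 + 0.7·0.6269) ≈ 0.1753
After 'positive': P(carrier) = 0.75·0.1753 / (0.75·0.1753 + 0.3·0.8247) ≈ 0.3470

0.347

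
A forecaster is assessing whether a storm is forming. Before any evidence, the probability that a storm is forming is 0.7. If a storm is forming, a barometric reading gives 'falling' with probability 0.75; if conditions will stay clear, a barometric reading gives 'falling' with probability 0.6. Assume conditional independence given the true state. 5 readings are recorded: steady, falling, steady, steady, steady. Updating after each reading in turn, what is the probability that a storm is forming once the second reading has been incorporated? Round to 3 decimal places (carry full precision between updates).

After 'steady': P(storm) = 0.25·0.7000 / (0.25·0.7000 + 0.4·0.3000) ≈ 0.5932
After 'falling': P(storm) = 0.75·0.5932 / (0.75·0.5932 + 0.6·0.4068) ≈ 0.6458

0.646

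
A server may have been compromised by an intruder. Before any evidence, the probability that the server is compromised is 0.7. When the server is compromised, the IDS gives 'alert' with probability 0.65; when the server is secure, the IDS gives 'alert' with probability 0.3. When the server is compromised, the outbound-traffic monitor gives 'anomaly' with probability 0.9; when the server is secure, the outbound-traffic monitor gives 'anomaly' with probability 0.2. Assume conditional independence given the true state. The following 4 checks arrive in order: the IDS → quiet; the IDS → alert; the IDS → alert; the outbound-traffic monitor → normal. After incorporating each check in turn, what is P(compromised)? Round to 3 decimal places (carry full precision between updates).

After the IDS='quiet': P(compromised) = 0.35·0.7000 / (0.35·0.7000 + 0.7·0.3000) ≈ 0.5385
After the IDS='alert': P(compromised) = 0.65·0.5385 / (0.65·0.5385 + 0.3·0.4615) ≈ 0.7165
After the IDS='alert': P(compromised) = 0.65·0.7165 / (0.65·0.7165 + 0.3·0.2835) ≈ 0.8456
After the outbound-traffic monitor='normal': P(compromised) = 0.1·0.8456 / (0.1·0.8456 + 0.8·0.1544) ≈ 0.4064

0.406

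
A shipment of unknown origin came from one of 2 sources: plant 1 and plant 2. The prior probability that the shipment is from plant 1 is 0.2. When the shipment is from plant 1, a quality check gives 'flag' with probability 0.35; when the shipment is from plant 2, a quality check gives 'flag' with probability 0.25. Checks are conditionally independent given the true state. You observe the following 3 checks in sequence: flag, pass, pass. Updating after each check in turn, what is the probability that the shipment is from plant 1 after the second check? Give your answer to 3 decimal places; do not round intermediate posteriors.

After 'flag': P(plant 1) = 0.35·0.2000 / (0.35·0.2000 + 0.25·0.8000) ≈ 0.2593
After 'pass': P(plant 1) = 0.65·0.2593 / (0.65·0.2593 + 0.75·0.7407) ≈ 0.2327

0.233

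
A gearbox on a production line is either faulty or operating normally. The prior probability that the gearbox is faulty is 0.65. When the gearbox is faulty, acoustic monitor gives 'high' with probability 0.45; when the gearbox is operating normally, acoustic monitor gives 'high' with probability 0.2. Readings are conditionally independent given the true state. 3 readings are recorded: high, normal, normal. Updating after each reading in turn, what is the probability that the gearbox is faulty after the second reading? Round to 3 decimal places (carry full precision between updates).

Apply Bayes' rule sequentially, carrying P(faulty) forward.
After 'high': P(faulty) = 0.45·0.6500 / (0.45·0.6500 + 0.2·0.3500) ≈ 0.8069
After 'normal': P(faulty) = 0.55·0.8069 / (0.55·0.8069 + 0.8·0.1931) ≈ 0.7418

0.742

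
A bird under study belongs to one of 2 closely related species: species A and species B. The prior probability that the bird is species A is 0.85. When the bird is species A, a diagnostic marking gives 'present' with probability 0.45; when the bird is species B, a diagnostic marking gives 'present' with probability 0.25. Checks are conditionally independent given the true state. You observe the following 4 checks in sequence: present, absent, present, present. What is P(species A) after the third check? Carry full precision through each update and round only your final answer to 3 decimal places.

After 'present': P(species A) = 0.45·0.8500 / (0.45·0.8500 + 0.25·0.1500) ≈ 0.9107
After 'absent': P(species A) = 0.55·0.9107 / (0.55·0.9107 + 0.75·0.0893) ≈ 0.8821
After 'present': P(species A) = 0.45·0.8821 / (0.45·0.8821 + 0.25·0.1179) ≈ 0.9309

0.931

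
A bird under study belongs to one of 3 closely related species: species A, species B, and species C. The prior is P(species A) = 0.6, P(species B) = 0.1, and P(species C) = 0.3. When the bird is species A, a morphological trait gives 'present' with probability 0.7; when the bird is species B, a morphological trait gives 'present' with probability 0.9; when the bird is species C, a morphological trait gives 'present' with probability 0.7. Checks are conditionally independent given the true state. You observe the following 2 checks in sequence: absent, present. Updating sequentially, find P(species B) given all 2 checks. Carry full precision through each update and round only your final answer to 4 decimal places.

After 'absent': normaliser = 0.3·0.6000 + 0.1·0.1000 + 0.3·0.3000; P(species A) ≈ 0.6429, P(species B) ≈ 0.0357, P(species C) ≈ 0.3214
After 'present': normaliser = 0.7·0.6429 + 0.9·0.0357 + 0.7·0.3214; P(species A) ≈ 0.6364, P(species B) ≈ 0.0455, P(species C) ≈ 0.3182

0.0455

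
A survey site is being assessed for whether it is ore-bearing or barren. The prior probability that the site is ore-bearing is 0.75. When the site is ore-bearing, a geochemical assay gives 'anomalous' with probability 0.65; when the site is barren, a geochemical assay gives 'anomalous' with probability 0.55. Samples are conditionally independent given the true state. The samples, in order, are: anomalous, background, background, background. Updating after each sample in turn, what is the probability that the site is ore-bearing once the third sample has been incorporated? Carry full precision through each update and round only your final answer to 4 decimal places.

After 'anomalous': P(ore) = 0.65·0.7500 / (0.65·0.7500 + 0.55·0.2500) ≈ 0.7800
After 'background': P(ore) = 0.35·0.7800 / (0.35·0.7800 + 0.45·0.2200) ≈ 0.7339
After 'background': P(ore) = 0.35·0.7339 / (0.35·0.7339 + 0.45·0.2661) ≈ 0.6820

0.6820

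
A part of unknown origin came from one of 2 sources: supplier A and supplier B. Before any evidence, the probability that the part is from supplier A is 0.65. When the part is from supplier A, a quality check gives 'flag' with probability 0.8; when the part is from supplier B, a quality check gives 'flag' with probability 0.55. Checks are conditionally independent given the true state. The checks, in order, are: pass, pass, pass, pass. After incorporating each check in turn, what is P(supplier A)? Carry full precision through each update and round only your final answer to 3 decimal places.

0.068

Apply Bayes' rule sequentially, carrying P(supplier A) forward.
After 'pass': P(supplier A) = 0.2·0.6500 / (0.2·0.6500 + 0.45·0.3500) ≈ 0.4522
After 'pass': P(supplier A) = 0.2·0.4522 / (0.2·0.4522 + 0.45·0.5478) ≈ 0.2684
After 'pass': P(supplier A) = 0.2·0.2684 / (0.2·0.2684 + 0.45·0.7316) ≈ 0.1402
After 'pass': P(supplier A) = 0.2·0.1402 / (0.2·0.1402 + 0.45·0.8598) ≈ 0.0676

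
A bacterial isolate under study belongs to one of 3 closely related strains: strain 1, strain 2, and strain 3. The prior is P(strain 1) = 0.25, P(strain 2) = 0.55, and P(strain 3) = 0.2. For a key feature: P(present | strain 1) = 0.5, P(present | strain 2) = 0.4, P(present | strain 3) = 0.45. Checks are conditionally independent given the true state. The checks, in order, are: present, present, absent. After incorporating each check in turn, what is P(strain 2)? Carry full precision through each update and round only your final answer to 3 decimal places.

After 'present': normaliser = 0.5·0.2500 + 0.4·0.5500 + 0.45·0.2000; P(strain 1) ≈ 0.2874, P(strain 2) ≈ 0.5057, P(strain 3) ≈ 0.2069
After 'present': normaliser = 0.5·0.2874 + 0.4·0.5057 + 0.45·0.2069; P(strain 1) ≈ 0.3272, P(strain 2) ≈ 0.4607, P(strain 3) ≈ 0.2120
After 'absent': normaliser = 0.5·0.3272 + 0.6·0.4607 + 0.55·0.2120; P(strain 1) ≈ 0.2939, P(strain 2) ≈ 0.4966, P(strain 3) ≈ 0.2095

0.497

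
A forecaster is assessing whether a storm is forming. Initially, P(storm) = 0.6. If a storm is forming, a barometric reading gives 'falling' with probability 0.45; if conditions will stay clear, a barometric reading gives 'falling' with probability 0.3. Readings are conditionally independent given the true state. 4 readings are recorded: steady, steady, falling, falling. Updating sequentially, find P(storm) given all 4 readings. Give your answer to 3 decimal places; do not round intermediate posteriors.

0.676

After 'steady': P(storm) = 0.55·0.6000 / (0.55·0.6000 + 0.7·0.4000) ≈ 0.5410
After 'steady': P(storm) = 0.55·0.5410 / (0.55·0.5410 + 0.7·0.4590) ≈ 0.4808
After 'falling': P(storm) = 0.45·0.4808 / (0.45·0.4808 + 0.3·0.5192) ≈ 0.5814
After 'falling': P(storm) = 0.45·0.5814 / (0.45·0.5814 + 0.3·0.4186) ≈ 0.6757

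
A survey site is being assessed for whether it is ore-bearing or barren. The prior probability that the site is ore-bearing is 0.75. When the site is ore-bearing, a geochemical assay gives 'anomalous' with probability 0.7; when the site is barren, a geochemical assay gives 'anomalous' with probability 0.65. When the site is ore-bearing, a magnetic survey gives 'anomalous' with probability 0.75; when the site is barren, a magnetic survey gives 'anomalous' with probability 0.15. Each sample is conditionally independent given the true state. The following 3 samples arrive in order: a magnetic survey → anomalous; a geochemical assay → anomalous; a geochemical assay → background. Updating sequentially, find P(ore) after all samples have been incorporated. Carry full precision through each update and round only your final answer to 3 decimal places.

0.933

Apply Bayes' rule sequentially, carrying P(ore) forward.
After a magnetic survey='anomalous': P(ore) = 0.75·0.7500 / (0.75·0.7500 + 0.15·0.2500) ≈ 0.9375
After a geochemical assay='anomalous': P(ore) = 0.7·0.9375 / (0.7·0.9375 + 0.65·0.0625) ≈ 0.9417
After a geochemical assay='background': P(ore) = 0.3·0.9417 / (0.3·0.9417 + 0.35·0.0583) ≈ 0.9326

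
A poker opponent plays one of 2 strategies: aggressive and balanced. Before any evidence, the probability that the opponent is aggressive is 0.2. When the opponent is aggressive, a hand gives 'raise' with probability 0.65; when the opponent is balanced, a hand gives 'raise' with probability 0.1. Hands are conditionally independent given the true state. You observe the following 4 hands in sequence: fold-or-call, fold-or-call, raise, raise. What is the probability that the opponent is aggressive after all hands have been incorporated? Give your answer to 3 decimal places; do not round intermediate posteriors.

0.615

After 'fold-or-call': P(aggressive) = 0.35·0.2000 / (0.35·0.2000 + 0.9·0.8000) ≈ 0.0886
After 'fold-or-call': P(aggressive) = 0.35·0.0886 / (0.35·0.0886 + 0.9·0.9114) ≈ 0.0364
After 'raise': P(aggressive) = 0.65·0.0364 / (0.65·0.0364 + 0.1·0.9636) ≈ 0.1973
After 'raise': P(aggressive) = 0.65·0.1973 / (0.65·0.1973 + 0.1·0.8027) ≈ 0.6150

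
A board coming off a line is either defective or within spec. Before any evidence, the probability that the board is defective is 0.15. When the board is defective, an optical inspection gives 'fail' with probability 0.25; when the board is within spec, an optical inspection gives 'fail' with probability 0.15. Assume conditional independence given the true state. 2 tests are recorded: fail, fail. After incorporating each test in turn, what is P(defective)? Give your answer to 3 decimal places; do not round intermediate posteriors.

0.329

After 'fail': P(defective) = 0.25·0.1500 / (0.25·0.1500 + 0.15·0.8500) ≈ 0.2273
After 'fail': P(defective) = 0.25·0.2273 / (0.25·0.2273 + 0.15·0.7727) ≈ 0.3289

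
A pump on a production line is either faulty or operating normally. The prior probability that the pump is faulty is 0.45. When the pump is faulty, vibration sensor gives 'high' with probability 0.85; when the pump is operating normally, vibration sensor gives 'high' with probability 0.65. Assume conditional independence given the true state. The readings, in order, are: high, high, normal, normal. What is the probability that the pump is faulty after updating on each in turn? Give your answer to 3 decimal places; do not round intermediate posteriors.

0.204

After 'high': P(faulty) = 0.85·0.4500 / (0.85·0.4500 + 0.65·0.5500) ≈ 0.5169
After 'high': P(faulty) = 0.85·0.5169 / (0.85·0.5169 + 0.65·0.4831) ≈ 0.5832
After 'normal': P(faulty) = 0.15·0.5832 / (0.15·0.5832 + 0.35·0.4168) ≈ 0.3749
After 'normal': P(faulty) = 0.15·0.3749 / (0.15·0.3749 + 0.35·0.6251) ≈ 0.2044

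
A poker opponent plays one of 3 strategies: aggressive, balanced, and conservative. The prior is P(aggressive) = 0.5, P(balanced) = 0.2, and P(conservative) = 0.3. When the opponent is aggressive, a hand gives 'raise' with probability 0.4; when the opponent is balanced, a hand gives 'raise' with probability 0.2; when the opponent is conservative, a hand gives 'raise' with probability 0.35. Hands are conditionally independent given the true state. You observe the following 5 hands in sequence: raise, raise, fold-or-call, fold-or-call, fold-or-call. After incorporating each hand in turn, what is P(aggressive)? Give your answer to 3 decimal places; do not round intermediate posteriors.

After 'raise': normaliser = 0.4·0.5000 + 0.2·0.2000 + 0.35·0.3000; P(aggressive) ≈ 0.5797, P(balanced) ≈ 0.1159, P(conservative) ≈ 0.3043
After 'raise': normaliser = 0.4·0.5797 + 0.2·0.1159 + 0.35·0.3043; P(aggressive) ≈ 0.6413, P(balanced) ≈ 0.0641, P(conservative) ≈ 0.2946
After 'fold-or-call': normaliser = 0.6·0.6413 + 0.8·0.0641 + 0.65·0.2946; P(aggressive) ≈ 0.6131, P(balanced) ≈ 0.0817, P(conservative) ≈ 0.3051
After 'fold-or-call': normaliser = 0.6·0.6131 + 0.8·0.0817 + 0.65·0.3051; P(aggressive) ≈ 0.5824, P(balanced) ≈ 0.1035, P(conservative) ≈ 0.3140
After 'fold-or-call': normaliser = 0.6·0.5824 + 0.8·0.1035 + 0.65·0.3140; P(aggressive) ≈ 0.5491, P(balanced) ≈ 0.1302, P(conservative) ≈ 0.3207

0.549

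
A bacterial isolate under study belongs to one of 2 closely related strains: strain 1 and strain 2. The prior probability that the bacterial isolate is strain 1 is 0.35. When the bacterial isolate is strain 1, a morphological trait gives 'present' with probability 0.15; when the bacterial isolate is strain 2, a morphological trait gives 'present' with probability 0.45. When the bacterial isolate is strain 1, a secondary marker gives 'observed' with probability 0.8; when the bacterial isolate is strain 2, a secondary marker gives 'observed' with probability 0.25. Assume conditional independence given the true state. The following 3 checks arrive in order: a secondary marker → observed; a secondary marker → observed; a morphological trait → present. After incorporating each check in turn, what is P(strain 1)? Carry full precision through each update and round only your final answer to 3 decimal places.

0.648

After a secondary marker='observed': P(strain 1) = 0.8·0.3500 / (0.8·0.3500 + 0.25·0.6500) ≈ 0.6328
After a secondary marker='observed': P(strain 1) = 0.8·0.6328 / (0.8·0.6328 + 0.25·0.3672) ≈ 0.8465
After a morphological trait='present': P(strain 1) = 0.15·0.8465 / (0.15·0.8465 + 0.45·0.1535) ≈ 0.6476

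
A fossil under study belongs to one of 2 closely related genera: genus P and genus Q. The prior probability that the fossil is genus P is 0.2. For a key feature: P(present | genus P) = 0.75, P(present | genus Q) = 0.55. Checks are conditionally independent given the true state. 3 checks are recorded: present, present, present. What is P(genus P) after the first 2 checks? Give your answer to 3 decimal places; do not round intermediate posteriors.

Apply Bayes' rule sequentially, carrying P(genus P) forward.
After 'present': P(genus P) = 0.75·0.2000 / (0.75·0.2000 + 0.55·0.8000) ≈ 0.2542
After 'present': P(genus P) = 0.75·0.2542 / (0.75·0.2542 + 0.55·0.7458) ≈ 0.3173

0.317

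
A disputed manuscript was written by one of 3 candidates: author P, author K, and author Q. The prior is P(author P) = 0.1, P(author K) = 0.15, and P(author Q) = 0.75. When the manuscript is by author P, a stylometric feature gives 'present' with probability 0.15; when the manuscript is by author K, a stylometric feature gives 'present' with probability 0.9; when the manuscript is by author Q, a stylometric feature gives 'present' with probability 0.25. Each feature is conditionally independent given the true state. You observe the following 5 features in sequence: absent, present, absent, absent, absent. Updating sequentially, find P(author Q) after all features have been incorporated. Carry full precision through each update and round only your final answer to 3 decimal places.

Apply Bayes' rule sequentially, carrying P(author Q) forward.
After 'absent': normaliser = 0.85·0.1000 + 0.1·0.1500 + 0.75·0.7500; P(author P) ≈ 0.1283, P(author K) ≈ 0.0226, P(author Q) ≈ 0.8491
After 'present': normaliser = 0.15·0.1283 + 0.9·0.0226 + 0.25·0.8491; P(author P) ≈ 0.0764, P(author K) ≈ 0.0809, P(author Q) ≈ 0.8427
After 'absent': normaliser = 0.85·0.0764 + 0.1·0.0809 + 0.75·0.8427; P(author P) ≈ 0.0921, P(author K) ≈ 0.0115, P(author Q) ≈ 0.8964
After 'absent': normaliser = 0.85·0.0921 + 0.1·0.0115 + 0.75·0.8964; P(author P) ≈ 0.1041, P(author K) ≈ 0.0015, P(author Q) ≈ 0.8943
After 'absent': normaliser = 0.85·0.1041 + 0.1·0.0015 + 0.75·0.8943; P(author P) ≈ 0.1166, P(author K) ≈ 0.0002, P(author Q) ≈ 0.8832

0.883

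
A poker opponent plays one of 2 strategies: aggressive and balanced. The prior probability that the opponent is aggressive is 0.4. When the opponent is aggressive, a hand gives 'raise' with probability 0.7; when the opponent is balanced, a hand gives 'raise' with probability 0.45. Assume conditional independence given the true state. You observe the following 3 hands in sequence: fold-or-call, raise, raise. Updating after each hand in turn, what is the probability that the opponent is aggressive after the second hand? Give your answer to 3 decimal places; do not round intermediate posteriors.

0.361

After 'fold-or-call': P(aggressive) = 0.3·0.4000 / (0.3·0.4000 + 0.55·0.6000) ≈ 0.2667
After 'raise': P(aggressive) = 0.7·0.2667 / (0.7·0.2667 + 0.45·0.7333) ≈ 0.3613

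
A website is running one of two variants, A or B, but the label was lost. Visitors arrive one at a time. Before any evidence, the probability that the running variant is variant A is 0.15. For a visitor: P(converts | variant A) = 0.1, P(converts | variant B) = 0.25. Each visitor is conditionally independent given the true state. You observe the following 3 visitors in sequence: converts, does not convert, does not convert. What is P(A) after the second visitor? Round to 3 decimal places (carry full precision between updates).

0.078

Apply Bayes' rule sequentially, carrying P(A) forward.
After 'converts': P(A) = 0.1·0.1500 / (0.1·0.1500 + 0.25·0.8500) ≈ 0.0659
After 'does not convert': P(A) = 0.9·0.0659 / (0.9·0.0659 + 0.75·0.9341) ≈ 0.0781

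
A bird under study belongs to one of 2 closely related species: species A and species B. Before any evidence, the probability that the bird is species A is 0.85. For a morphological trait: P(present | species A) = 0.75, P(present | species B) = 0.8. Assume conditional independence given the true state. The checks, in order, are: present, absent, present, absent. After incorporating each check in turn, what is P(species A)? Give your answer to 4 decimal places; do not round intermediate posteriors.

After 'present': P(species A) = 0.75·0.8500 / (0.75·0.8500 + 0.8·0.1500) ≈ 0.8416
After 'absent': P(species A) = 0.25·0.8416 / (0.25·0.8416 + 0.2·0.1584) ≈ 0.8691
After 'present': P(species A) = 0.75·0.8691 / (0.75·0.8691 + 0.8·0.1309) ≈ 0.8616
After 'absent': P(species A) = 0.25·0.8616 / (0.25·0.8616 + 0.2·0.1384) ≈ 0.8861

0.8861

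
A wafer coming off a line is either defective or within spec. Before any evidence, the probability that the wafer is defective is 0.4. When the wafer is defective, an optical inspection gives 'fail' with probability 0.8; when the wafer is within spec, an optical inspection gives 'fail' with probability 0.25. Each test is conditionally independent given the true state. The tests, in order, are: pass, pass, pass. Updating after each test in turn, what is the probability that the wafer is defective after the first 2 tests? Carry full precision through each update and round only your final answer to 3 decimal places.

After 'pass': P(defective) = 0.2·0.4000 / (0.2·0.4000 + 0.75·0.6000) ≈ 0.1509
After 'pass': P(defective) = 0.2·0.1509 / (0.2·0.1509 + 0.75·0.8491) ≈ 0.0453

0.045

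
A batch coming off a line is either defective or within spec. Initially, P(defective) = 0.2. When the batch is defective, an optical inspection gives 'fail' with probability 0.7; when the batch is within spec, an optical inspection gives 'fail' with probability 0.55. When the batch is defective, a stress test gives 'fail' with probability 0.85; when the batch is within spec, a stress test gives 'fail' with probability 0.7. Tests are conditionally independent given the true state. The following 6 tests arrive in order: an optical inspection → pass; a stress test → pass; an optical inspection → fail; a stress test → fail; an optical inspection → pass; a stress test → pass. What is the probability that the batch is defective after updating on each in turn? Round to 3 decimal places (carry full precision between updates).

0.041

After an optical inspection='pass': P(defective) = 0.3·0.2000 / (0.3·0.2000 + 0.45·0.8000) ≈ 0.1429
After a stress test='pass': P(defective) = 0.15·0.1429 / (0.15·0.1429 + 0.3·0.8571) ≈ 0.0769
After an optical inspection='fail': P(defective) = 0.7·0.0769 / (0.7·0.0769 + 0.55·0.9231) ≈ 0.0959
After a stress test='fail': P(defective) = 0.85·0.0959 / (0.85·0.0959 + 0.7·0.9041) ≈ 0.1141
After an optical inspection='pass': P(defective) = 0.3·0.1141 / (0.3·0.1141 + 0.45·0.8859) ≈ 0.0791
After a stress test='pass': P(defective) = 0.15·0.0791 / (0.15·0.0791 + 0.3·0.9209) ≈ 0.0412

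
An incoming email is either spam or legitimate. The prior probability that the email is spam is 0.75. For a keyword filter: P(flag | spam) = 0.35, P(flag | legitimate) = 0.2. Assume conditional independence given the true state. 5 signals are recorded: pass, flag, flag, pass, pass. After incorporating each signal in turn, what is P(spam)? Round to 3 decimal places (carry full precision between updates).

After 'pass': P(spam) = 0.65·0.7500 / (0.65·0.7500 + 0.8·0.2500) ≈ 0.7091
After 'flag': P(spam) = 0.35·0.7091 / (0.35·0.7091 + 0.2·0.2909) ≈ 0.8101
After 'flag': P(spam) = 0.35·0.8101 / (0.35·0.8101 + 0.2·0.1899) ≈ 0.8819
After 'pass': P(spam) = 0.65·0.8819 / (0.65·0.8819 + 0.8·0.1181) ≈ 0.8585
After 'pass': P(spam) = 0.65·0.8585 / (0.65·0.8585 + 0.8·0.1415) ≈ 0.8313

0.831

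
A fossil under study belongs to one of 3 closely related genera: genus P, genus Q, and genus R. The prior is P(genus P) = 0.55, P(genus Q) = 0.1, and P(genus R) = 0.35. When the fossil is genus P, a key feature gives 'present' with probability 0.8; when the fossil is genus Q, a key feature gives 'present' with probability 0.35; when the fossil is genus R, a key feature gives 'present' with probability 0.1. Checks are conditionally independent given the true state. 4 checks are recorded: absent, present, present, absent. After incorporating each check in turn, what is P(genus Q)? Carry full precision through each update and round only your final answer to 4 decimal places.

0.2343

After 'absent': normaliser = 0.2·0.5500 + 0.65·0.1000 + 0.9·0.3500; P(genus P) ≈ 0.2245, P(genus Q) ≈ 0.1327, P(genus R) ≈ 0.6429
After 'present': normaliser = 0.8·0.2245 + 0.35·0.1327 + 0.1·0.6429; P(genus P) ≈ 0.6186, P(genus Q) ≈ 0.1599, P(genus R) ≈ 0.2214
After 'present': normaliser = 0.8·0.6186 + 0.35·0.1599 + 0.1·0.2214; P(genus P) ≈ 0.8637, P(genus Q) ≈ 0.0977, P(genus R) ≈ 0.0386
After 'absent': normaliser = 0.2·0.8637 + 0.65·0.0977 + 0.9·0.0386; P(genus P) ≈ 0.6374, P(genus Q) ≈ 0.2343, P(genus R) ≈ 0.1283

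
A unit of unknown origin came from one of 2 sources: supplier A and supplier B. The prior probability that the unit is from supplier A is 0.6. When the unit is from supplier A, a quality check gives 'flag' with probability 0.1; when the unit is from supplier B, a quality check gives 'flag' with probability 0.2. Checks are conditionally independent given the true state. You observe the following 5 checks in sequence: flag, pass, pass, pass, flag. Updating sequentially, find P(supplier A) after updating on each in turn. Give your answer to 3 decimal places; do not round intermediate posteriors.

0.348

Apply Bayes' rule sequentially, carrying P(supplier A) forward.
After 'flag': P(supplier A) = 0.1·0.6000 / (0.1·0.6000 + 0.2·0.4000) ≈ 0.4286
After 'pass': P(supplier A) = 0.9·0.4286 / (0.9·0.4286 + 0.8·0.5714) ≈ 0.4576
After 'pass': P(supplier A) = 0.9·0.4576 / (0.9·0.4576 + 0.8·0.5424) ≈ 0.4870
After 'pass': P(supplier A) = 0.9·0.4870 / (0.9·0.4870 + 0.8·0.5130) ≈ 0.5164
After 'flag': P(supplier A) = 0.1·0.5164 / (0.1·0.5164 + 0.2·0.4836) ≈ 0.3481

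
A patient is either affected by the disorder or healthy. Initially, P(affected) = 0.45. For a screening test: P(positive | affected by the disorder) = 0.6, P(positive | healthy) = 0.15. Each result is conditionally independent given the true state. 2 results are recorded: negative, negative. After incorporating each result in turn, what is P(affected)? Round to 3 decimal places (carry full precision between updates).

0.153

After 'negative': P(affected) = 0.4·0.4500 / (0.4·0.4500 + 0.85·0.5500) ≈ 0.2780
After 'negative': P(affected) = 0.4·0.2780 / (0.4·0.2780 + 0.85·0.7220) ≈ 0.1534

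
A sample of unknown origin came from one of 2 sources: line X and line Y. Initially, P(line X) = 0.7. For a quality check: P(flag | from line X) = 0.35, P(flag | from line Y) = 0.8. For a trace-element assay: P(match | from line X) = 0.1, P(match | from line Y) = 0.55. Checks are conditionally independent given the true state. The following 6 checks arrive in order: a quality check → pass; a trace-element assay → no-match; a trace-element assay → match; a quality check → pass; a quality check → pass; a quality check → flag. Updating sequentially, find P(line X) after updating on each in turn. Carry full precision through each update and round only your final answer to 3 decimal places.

Each posterior becomes the prior for the next update.
After a quality check='pass': P(line X) = 0.65·0.7000 / (0.65·0.7000 + 0.2·0.3000) ≈ 0.8835
After a trace-element assay='no-match': P(line X) = 0.9·0.8835 / (0.9·0.8835 + 0.45·0.1165) ≈ 0.9381
After a trace-element assay='match': P(line X) = 0.1·0.9381 / (0.1·0.9381 + 0.55·0.0619) ≈ 0.7339
After a quality check='pass': P(line X) = 0.65·0.7339 / (0.65·0.7339 + 0.2·0.2661) ≈ 0.8996
After a quality check='pass': P(line X) = 0.65·0.8996 / (0.65·0.8996 + 0.2·0.1004) ≈ 0.9668
After a quality check='flag': P(line X) = 0.35·0.9668 / (0.35·0.9668 + 0.8·0.0332) ≈ 0.9272

0.927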